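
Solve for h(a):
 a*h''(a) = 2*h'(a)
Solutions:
 h(a) = C1 + C2*a^3


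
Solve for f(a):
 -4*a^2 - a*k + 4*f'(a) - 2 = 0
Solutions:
 f(a) = C1 + a^3/3 + a^2*k/8 + a/2


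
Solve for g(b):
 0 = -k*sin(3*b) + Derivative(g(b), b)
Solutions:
 g(b) = C1 - k*cos(3*b)/3


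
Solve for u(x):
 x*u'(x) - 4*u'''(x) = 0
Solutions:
 u(x) = C1 + Integral(C2*airyai(2^(1/3)*x/2) + C3*airybi(2^(1/3)*x/2), x)


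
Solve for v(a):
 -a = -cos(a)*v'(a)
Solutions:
 v(a) = C1 + Integral(a/cos(a), a)


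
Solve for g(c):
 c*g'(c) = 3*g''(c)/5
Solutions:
 g(c) = C1 + C2*erfi(sqrt(30)*c/6)


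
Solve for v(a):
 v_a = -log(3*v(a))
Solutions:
 Integral(1/(log(_y) + log(3)), (_y, v(a))) = C1 - a


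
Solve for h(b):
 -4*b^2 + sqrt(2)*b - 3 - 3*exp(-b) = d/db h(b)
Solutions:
 h(b) = C1 - 4*b^3/3 + sqrt(2)*b^2/2 - 3*b + 3*exp(-b)


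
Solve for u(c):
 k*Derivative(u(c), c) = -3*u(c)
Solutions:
 u(c) = C1*exp(-3*c/k)


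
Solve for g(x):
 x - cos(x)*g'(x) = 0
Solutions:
 g(x) = C1 + Integral(x/cos(x), x)


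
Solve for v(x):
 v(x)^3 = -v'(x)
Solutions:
 v(x) = -sqrt(2)*sqrt(-1/(C1 - x))/2
 v(x) = sqrt(2)*sqrt(-1/(C1 - x))/2


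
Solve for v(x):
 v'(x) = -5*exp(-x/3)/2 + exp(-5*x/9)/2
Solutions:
 v(x) = C1 + 15*exp(-x/3)/2 - 9*exp(-5*x/9)/10


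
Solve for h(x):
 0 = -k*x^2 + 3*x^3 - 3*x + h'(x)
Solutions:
 h(x) = C1 + k*x^3/3 - 3*x^4/4 + 3*x^2/2


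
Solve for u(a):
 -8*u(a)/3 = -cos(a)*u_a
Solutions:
 u(a) = C1*(sin(a) + 1)^(4/3)/(sin(a) - 1)^(4/3)


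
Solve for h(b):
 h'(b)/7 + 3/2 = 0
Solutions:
 h(b) = C1 - 21*b/2


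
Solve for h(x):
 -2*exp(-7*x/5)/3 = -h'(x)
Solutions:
 h(x) = C1 - 10*exp(-7*x/5)/21


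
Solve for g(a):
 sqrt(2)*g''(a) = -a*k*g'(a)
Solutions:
 g(a) = Piecewise((-2^(3/4)*sqrt(pi)*C1*erf(2^(1/4)*a*sqrt(k)/2)/(2*sqrt(k)) - C2, (k > 0) | (k < 0)), (-C1*a - C2, True))


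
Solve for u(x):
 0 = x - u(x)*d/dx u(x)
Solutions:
 u(x) = -sqrt(C1 + x^2)
 u(x) = sqrt(C1 + x^2)


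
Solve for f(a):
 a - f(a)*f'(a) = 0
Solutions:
 f(a) = -sqrt(C1 + a^2)
 f(a) = sqrt(C1 + a^2)


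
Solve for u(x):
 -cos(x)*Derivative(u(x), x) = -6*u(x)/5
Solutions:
 u(x) = C1*(sin(x) + 1)^(3/5)/(sin(x) - 1)^(3/5)


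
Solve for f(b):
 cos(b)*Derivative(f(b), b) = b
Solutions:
 f(b) = C1 + Integral(b/cos(b), b)


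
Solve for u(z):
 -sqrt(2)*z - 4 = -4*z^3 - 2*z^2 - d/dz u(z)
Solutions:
 u(z) = C1 - z^4 - 2*z^3/3 + sqrt(2)*z^2/2 + 4*z


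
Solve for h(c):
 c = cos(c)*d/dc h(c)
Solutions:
 h(c) = C1 + Integral(c/cos(c), c)


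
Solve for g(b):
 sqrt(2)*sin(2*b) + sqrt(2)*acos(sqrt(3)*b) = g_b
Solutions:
 g(b) = C1 + sqrt(2)*(b*acos(sqrt(3)*b) - sqrt(3)*sqrt(1 - 3*b^2)/3) - sqrt(2)*cos(2*b)/2


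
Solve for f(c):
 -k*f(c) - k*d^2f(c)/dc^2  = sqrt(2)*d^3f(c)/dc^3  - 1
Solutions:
 f(c) = C1*exp(c*(-8*k^2/((-sqrt(2) + sqrt(6)*I)*(k^3 + 27*k + sqrt(k^2*(-k^4 + (k^2 + 27)^2)))^(1/3)) - 2*sqrt(2)*k + sqrt(2)*(k^3 + 27*k + sqrt(k^2*(-k^4 + (k^2 + 27)^2)))^(1/3) - sqrt(6)*I*(k^3 + 27*k + sqrt(k^2*(-k^4 + (k^2 + 27)^2)))^(1/3))/12) + C2*exp(c*(8*k^2/((sqrt(2) + sqrt(6)*I)*(k^3 + 27*k + sqrt(k^2*(-k^4 + (k^2 + 27)^2)))^(1/3)) - 2*sqrt(2)*k + sqrt(2)*(k^3 + 27*k + sqrt(k^2*(-k^4 + (k^2 + 27)^2)))^(1/3) + sqrt(6)*I*(k^3 + 27*k + sqrt(k^2*(-k^4 + (k^2 + 27)^2)))^(1/3))/12) + C3*exp(-sqrt(2)*c*(k^2/(k^3 + 27*k + sqrt(k^2*(-k^4 + (k^2 + 27)^2)))^(1/3) + k + (k^3 + 27*k + sqrt(k^2*(-k^4 + (k^2 + 27)^2)))^(1/3))/6) + 1/k


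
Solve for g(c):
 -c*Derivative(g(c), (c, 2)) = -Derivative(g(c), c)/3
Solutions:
 g(c) = C1 + C2*c^(4/3)


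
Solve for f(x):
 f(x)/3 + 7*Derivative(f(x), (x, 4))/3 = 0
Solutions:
 f(x) = (C1*sin(sqrt(2)*7^(3/4)*x/14) + C2*cos(sqrt(2)*7^(3/4)*x/14))*exp(-sqrt(2)*7^(3/4)*x/14) + (C3*sin(sqrt(2)*7^(3/4)*x/14) + C4*cos(sqrt(2)*7^(3/4)*x/14))*exp(sqrt(2)*7^(3/4)*x/14)


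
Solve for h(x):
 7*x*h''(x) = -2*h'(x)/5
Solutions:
 h(x) = C1 + C2*x^(33/35)


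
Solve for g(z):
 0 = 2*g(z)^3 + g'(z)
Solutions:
 g(z) = -sqrt(2)*sqrt(-1/(C1 - 2*z))/2
 g(z) = sqrt(2)*sqrt(-1/(C1 - 2*z))/2


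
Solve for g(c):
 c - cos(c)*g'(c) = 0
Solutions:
 g(c) = C1 + Integral(c/cos(c), c)


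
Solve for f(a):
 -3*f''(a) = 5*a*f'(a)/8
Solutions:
 f(a) = C1 + C2*erf(sqrt(15)*a/12)


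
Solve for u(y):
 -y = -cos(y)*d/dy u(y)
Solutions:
 u(y) = C1 + Integral(y/cos(y), y)


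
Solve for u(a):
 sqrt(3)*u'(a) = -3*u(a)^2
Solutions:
 u(a) = 1/(C1 + sqrt(3)*a)


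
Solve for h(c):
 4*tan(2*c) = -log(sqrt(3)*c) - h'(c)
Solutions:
 h(c) = C1 - c*log(c) - c*log(3)/2 + c + 2*log(cos(2*c))


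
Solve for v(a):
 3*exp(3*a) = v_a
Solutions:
 v(a) = C1 + exp(3*a)


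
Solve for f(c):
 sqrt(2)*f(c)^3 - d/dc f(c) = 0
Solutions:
 f(c) = -sqrt(2)*sqrt(-1/(C1 + sqrt(2)*c))/2
 f(c) = sqrt(2)*sqrt(-1/(C1 + sqrt(2)*c))/2


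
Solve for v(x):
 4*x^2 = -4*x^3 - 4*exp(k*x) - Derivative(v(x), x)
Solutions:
 v(x) = C1 - x^4 - 4*x^3/3 - 4*exp(k*x)/k


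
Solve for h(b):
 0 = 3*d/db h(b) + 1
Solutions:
 h(b) = C1 - b/3


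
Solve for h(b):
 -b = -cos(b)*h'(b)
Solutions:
 h(b) = C1 + Integral(b/cos(b), b)


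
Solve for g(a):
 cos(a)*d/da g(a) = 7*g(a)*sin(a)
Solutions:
 g(a) = C1/cos(a)^7


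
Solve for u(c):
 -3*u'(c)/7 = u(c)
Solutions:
 u(c) = C1*exp(-7*c/3)


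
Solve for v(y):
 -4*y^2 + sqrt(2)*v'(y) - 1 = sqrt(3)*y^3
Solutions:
 v(y) = C1 + sqrt(6)*y^4/8 + 2*sqrt(2)*y^3/3 + sqrt(2)*y/2


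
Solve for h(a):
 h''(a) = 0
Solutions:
 h(a) = C1 + C2*a


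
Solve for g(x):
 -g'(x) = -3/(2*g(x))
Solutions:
 g(x) = -sqrt(C1 + 3*x)
 g(x) = sqrt(C1 + 3*x)


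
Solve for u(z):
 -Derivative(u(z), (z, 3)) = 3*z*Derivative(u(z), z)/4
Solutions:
 u(z) = C1 + Integral(C2*airyai(-6^(1/3)*z/2) + C3*airybi(-6^(1/3)*z/2), z)


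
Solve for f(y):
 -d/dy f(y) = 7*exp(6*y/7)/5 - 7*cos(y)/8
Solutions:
 f(y) = C1 - 49*exp(6*y/7)/30 + 7*sin(y)/8


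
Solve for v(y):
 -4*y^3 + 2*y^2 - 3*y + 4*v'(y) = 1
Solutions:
 v(y) = C1 + y^4/4 - y^3/6 + 3*y^2/8 + y/4


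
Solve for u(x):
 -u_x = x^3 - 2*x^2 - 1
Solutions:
 u(x) = C1 - x^4/4 + 2*x^3/3 + x


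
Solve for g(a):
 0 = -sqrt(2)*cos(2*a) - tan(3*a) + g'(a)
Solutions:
 g(a) = C1 - log(cos(3*a))/3 + sqrt(2)*sin(2*a)/2


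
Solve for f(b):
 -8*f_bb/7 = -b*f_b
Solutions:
 f(b) = C1 + C2*erfi(sqrt(7)*b/4)


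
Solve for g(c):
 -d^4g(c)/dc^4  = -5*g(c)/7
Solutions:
 g(c) = C1*exp(-5^(1/4)*7^(3/4)*c/7) + C2*exp(5^(1/4)*7^(3/4)*c/7) + C3*sin(5^(1/4)*7^(3/4)*c/7) + C4*cos(5^(1/4)*7^(3/4)*c/7)


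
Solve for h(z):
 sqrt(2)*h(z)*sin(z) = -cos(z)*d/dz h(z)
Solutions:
 h(z) = C1*cos(z)^(sqrt(2))


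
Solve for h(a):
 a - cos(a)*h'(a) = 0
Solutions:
 h(a) = C1 + Integral(a/cos(a), a)


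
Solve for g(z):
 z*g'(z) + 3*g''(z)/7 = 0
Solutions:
 g(z) = C1 + C2*erf(sqrt(42)*z/6)


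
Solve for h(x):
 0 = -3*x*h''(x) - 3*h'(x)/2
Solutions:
 h(x) = C1 + C2*sqrt(x)


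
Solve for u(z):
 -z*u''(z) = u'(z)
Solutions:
 u(z) = C1 + C2*log(z)


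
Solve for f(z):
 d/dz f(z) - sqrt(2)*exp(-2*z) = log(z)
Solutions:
 f(z) = C1 + z*log(z) - z - sqrt(2)*exp(-2*z)/2


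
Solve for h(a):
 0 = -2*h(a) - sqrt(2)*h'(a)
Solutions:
 h(a) = C1*exp(-sqrt(2)*a)


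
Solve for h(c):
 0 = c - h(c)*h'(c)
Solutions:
 h(c) = -sqrt(C1 + c^2)
 h(c) = sqrt(C1 + c^2)


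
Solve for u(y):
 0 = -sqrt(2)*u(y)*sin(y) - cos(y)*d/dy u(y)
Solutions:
 u(y) = C1*cos(y)^(sqrt(2))


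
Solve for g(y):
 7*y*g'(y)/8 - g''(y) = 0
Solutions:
 g(y) = C1 + C2*erfi(sqrt(7)*y/4)


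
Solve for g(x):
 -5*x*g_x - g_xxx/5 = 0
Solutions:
 g(x) = C1 + Integral(C2*airyai(-5^(2/3)*x) + C3*airybi(-5^(2/3)*x), x)


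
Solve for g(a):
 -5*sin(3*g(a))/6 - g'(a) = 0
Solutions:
 g(a) = -acos((-C1 - exp(5*a))/(C1 - exp(5*a)))/3 + 2*pi/3
 g(a) = acos((-C1 - exp(5*a))/(C1 - exp(5*a)))/3


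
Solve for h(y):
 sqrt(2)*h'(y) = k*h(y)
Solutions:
 h(y) = C1*exp(sqrt(2)*k*y/2)


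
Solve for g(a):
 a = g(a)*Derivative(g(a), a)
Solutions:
 g(a) = -sqrt(C1 + a^2)
 g(a) = sqrt(C1 + a^2)


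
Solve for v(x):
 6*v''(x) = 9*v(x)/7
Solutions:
 v(x) = C1*exp(-sqrt(42)*x/14) + C2*exp(sqrt(42)*x/14)


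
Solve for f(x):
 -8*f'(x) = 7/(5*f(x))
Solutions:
 f(x) = -sqrt(C1 - 35*x)/10
 f(x) = sqrt(C1 - 35*x)/10


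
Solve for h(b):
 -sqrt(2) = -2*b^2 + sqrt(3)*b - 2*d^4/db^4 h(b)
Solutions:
 h(b) = C1 + C2*b + C3*b^2 + C4*b^3 - b^6/360 + sqrt(3)*b^5/240 + sqrt(2)*b^4/48


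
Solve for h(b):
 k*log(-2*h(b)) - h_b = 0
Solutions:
 Integral(1/(log(-_y) + log(2)), (_y, h(b))) = C1 + b*k


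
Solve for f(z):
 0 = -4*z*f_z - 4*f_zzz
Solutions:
 f(z) = C1 + Integral(C2*airyai(-z) + C3*airybi(-z), z)


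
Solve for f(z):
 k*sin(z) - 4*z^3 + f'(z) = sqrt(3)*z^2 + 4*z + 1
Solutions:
 f(z) = C1 + k*cos(z) + z^4 + sqrt(3)*z^3/3 + 2*z^2 + z


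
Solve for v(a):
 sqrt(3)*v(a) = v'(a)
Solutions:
 v(a) = C1*exp(sqrt(3)*a)


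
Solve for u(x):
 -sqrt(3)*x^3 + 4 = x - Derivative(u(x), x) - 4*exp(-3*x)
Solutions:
 u(x) = C1 + sqrt(3)*x^4/4 + x^2/2 - 4*x + 4*exp(-3*x)/3


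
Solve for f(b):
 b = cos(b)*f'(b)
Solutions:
 f(b) = C1 + Integral(b/cos(b), b)


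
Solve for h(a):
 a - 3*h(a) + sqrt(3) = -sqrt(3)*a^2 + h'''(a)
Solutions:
 h(a) = C3*exp(-3^(1/3)*a) + sqrt(3)*a^2/3 + a/3 + (C1*sin(3^(5/6)*a/2) + C2*cos(3^(5/6)*a/2))*exp(3^(1/3)*a/2) + sqrt(3)/3


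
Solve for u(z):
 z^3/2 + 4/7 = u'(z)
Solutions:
 u(z) = C1 + z^4/8 + 4*z/7


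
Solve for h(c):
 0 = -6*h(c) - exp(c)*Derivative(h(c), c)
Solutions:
 h(c) = C1*exp(6*exp(-c))


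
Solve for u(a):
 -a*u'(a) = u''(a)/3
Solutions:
 u(a) = C1 + C2*erf(sqrt(6)*a/2)


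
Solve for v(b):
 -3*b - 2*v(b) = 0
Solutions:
 v(b) = -3*b/2


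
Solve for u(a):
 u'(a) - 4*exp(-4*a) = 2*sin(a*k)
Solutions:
 u(a) = C1 - exp(-4*a) - 2*cos(a*k)/k


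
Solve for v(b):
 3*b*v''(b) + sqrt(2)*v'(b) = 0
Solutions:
 v(b) = C1 + C2*b^(1 - sqrt(2)/3)


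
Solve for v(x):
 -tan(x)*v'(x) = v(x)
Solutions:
 v(x) = C1/sin(x)


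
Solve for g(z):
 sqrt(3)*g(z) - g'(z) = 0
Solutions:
 g(z) = C1*exp(sqrt(3)*z)


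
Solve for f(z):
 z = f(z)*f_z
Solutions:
 f(z) = -sqrt(C1 + z^2)
 f(z) = sqrt(C1 + z^2)


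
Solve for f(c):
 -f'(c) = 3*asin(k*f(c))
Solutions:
 Integral(1/asin(_y*k), (_y, f(c))) = C1 - 3*c


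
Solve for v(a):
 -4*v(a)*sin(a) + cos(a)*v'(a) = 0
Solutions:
 v(a) = C1/cos(a)^4


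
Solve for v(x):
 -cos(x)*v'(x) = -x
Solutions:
 v(x) = C1 + Integral(x/cos(x), x)


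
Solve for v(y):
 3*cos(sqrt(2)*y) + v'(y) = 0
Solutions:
 v(y) = C1 - 3*sqrt(2)*sin(sqrt(2)*y)/2


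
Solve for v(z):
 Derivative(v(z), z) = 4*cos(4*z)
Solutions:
 v(z) = C1 + sin(4*z)


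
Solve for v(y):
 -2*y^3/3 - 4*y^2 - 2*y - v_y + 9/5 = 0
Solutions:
 v(y) = C1 - y^4/6 - 4*y^3/3 - y^2 + 9*y/5


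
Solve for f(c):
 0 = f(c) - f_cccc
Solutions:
 f(c) = C1*exp(-c) + C2*exp(c) + C3*sin(c) + C4*cos(c)


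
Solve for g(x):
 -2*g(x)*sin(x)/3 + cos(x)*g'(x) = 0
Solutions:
 g(x) = C1/cos(x)^(2/3)


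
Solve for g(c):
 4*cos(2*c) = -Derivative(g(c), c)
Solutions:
 g(c) = C1 - 2*sin(2*c)


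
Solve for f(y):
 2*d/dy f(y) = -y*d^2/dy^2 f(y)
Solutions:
 f(y) = C1 + C2/y


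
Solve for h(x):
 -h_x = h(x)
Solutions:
 h(x) = C1*exp(-x)


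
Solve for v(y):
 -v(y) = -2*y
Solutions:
 v(y) = 2*y


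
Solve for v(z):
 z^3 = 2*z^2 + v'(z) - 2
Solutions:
 v(z) = C1 + z^4/4 - 2*z^3/3 + 2*z


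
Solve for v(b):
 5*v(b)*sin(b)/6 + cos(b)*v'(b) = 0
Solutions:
 v(b) = C1*cos(b)^(5/6)


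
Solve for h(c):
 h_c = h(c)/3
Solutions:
 h(c) = C1*exp(c/3)


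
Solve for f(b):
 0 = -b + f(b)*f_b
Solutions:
 f(b) = -sqrt(C1 + b^2)
 f(b) = sqrt(C1 + b^2)


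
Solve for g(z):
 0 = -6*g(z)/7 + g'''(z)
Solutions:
 g(z) = C3*exp(6^(1/3)*7^(2/3)*z/7) + (C1*sin(2^(1/3)*3^(5/6)*7^(2/3)*z/14) + C2*cos(2^(1/3)*3^(5/6)*7^(2/3)*z/14))*exp(-6^(1/3)*7^(2/3)*z/14)


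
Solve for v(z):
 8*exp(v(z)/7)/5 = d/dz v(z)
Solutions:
 v(z) = 7*log(-1/(C1 + 8*z)) + 7*log(35)


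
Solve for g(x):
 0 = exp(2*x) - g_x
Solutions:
 g(x) = C1 + exp(2*x)/2


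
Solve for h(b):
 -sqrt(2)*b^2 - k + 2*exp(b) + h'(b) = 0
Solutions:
 h(b) = C1 + sqrt(2)*b^3/3 + b*k - 2*exp(b)


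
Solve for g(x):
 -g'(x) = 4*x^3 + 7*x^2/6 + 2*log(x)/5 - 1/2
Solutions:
 g(x) = C1 - x^4 - 7*x^3/18 - 2*x*log(x)/5 + 9*x/10


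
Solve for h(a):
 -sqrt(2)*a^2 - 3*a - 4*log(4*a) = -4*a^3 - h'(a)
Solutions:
 h(a) = C1 - a^4 + sqrt(2)*a^3/3 + 3*a^2/2 + 4*a*log(a) - 4*a + a*log(256)


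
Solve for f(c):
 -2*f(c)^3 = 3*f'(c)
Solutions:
 f(c) = -sqrt(6)*sqrt(-1/(C1 - 2*c))/2
 f(c) = sqrt(6)*sqrt(-1/(C1 - 2*c))/2


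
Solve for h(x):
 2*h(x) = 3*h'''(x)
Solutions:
 h(x) = C3*exp(2^(1/3)*3^(2/3)*x/3) + (C1*sin(2^(1/3)*3^(1/6)*x/2) + C2*cos(2^(1/3)*3^(1/6)*x/2))*exp(-2^(1/3)*3^(2/3)*x/6)


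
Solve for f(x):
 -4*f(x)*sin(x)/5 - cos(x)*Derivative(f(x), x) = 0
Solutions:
 f(x) = C1*cos(x)^(4/5)


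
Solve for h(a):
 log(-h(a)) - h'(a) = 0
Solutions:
 -li(-h(a)) = C1 + a


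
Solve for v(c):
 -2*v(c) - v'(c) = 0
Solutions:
 v(c) = C1*exp(-2*c)


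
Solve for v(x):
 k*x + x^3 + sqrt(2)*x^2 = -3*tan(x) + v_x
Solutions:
 v(x) = C1 + k*x^2/2 + x^4/4 + sqrt(2)*x^3/3 - 3*log(cos(x))


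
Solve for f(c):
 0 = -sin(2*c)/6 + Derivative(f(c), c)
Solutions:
 f(c) = C1 - cos(2*c)/12


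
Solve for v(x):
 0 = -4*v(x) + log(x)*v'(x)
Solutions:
 v(x) = C1*exp(4*li(x))


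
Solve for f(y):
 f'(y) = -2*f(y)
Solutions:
 f(y) = C1*exp(-2*y)


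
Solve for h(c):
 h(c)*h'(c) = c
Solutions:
 h(c) = -sqrt(C1 + c^2)
 h(c) = sqrt(C1 + c^2)


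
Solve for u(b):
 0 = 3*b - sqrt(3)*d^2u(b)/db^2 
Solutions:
 u(b) = C1 + C2*b + sqrt(3)*b^3/6


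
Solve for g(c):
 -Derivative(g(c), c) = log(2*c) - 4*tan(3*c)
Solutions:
 g(c) = C1 - c*log(c) - c*log(2) + c - 4*log(cos(3*c))/3


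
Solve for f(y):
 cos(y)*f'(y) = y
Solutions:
 f(y) = C1 + Integral(y/cos(y), y)


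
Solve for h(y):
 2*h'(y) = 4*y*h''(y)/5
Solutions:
 h(y) = C1 + C2*y^(7/2)


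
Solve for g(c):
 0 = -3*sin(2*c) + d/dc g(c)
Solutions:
 g(c) = C1 - 3*cos(2*c)/2


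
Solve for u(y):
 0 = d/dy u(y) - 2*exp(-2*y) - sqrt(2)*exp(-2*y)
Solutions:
 u(y) = C1 - exp(-2*y) - sqrt(2)*exp(-2*y)/2


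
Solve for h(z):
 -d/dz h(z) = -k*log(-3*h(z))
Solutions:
 Integral(1/(log(-_y) + log(3)), (_y, h(z))) = C1 + k*z


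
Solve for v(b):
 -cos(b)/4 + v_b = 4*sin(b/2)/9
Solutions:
 v(b) = C1 + sin(b)/4 - 8*cos(b/2)/9


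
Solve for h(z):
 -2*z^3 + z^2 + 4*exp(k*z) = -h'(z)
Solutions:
 h(z) = C1 + z^4/2 - z^3/3 - 4*exp(k*z)/k


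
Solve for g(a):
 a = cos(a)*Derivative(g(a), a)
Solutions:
 g(a) = C1 + Integral(a/cos(a), a)


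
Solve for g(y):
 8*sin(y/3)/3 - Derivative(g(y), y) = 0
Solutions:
 g(y) = C1 - 8*cos(y/3)


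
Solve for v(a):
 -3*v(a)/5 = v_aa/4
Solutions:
 v(a) = C1*sin(2*sqrt(15)*a/5) + C2*cos(2*sqrt(15)*a/5)


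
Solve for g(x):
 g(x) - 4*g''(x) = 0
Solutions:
 g(x) = C1*exp(-x/2) + C2*exp(x/2)


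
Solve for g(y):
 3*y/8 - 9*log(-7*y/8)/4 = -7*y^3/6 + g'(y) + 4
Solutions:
 g(y) = C1 + 7*y^4/24 + 3*y^2/16 - 9*y*log(-y)/4 + y*(-3*log(7) - 7/4 + 3*log(14)/4 + 6*log(2))


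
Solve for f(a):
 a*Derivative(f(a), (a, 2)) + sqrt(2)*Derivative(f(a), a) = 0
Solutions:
 f(a) = C1 + C2*a^(1 - sqrt(2))


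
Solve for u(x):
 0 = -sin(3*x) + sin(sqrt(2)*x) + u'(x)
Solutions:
 u(x) = C1 - cos(3*x)/3 + sqrt(2)*cos(sqrt(2)*x)/2


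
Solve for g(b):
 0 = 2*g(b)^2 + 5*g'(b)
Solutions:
 g(b) = 5/(C1 + 2*b)


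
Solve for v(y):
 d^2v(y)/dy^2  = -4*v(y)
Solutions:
 v(y) = C1*sin(2*y) + C2*cos(2*y)


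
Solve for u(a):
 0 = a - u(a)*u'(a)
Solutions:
 u(a) = -sqrt(C1 + a^2)
 u(a) = sqrt(C1 + a^2)


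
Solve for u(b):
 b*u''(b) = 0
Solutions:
 u(b) = C1 + C2*b


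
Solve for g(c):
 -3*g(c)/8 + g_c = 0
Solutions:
 g(c) = C1*exp(3*c/8)


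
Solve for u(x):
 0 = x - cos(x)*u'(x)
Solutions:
 u(x) = C1 + Integral(x/cos(x), x)


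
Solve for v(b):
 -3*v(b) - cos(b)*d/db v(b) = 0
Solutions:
 v(b) = C1*(sin(b) - 1)^(3/2)/(sin(b) + 1)^(3/2)


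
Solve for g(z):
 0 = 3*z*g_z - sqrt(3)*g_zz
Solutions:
 g(z) = C1 + C2*erfi(sqrt(2)*3^(1/4)*z/2)


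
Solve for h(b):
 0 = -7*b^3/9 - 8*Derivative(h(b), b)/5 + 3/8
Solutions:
 h(b) = C1 - 35*b^4/288 + 15*b/64


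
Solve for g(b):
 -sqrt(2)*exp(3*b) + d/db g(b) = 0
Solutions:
 g(b) = C1 + sqrt(2)*exp(3*b)/3


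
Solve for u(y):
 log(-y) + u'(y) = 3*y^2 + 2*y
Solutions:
 u(y) = C1 + y^3 + y^2 - y*log(-y) + y


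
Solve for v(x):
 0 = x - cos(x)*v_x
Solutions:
 v(x) = C1 + Integral(x/cos(x), x)


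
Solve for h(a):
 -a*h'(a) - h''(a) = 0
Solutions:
 h(a) = C1 + C2*erf(sqrt(2)*a/2)


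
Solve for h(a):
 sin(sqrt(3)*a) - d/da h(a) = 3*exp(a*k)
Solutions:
 h(a) = C1 - sqrt(3)*cos(sqrt(3)*a)/3 - 3*exp(a*k)/k


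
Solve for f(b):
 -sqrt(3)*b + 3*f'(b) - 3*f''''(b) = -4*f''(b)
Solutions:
 f(b) = C1 + C2*exp(-2^(1/3)*b*(8/(sqrt(473) + 27)^(1/3) + 2^(1/3)*(sqrt(473) + 27)^(1/3))/12)*sin(2^(1/3)*sqrt(3)*b*(-2^(1/3)*(sqrt(473) + 27)^(1/3) + 8/(sqrt(473) + 27)^(1/3))/12) + C3*exp(-2^(1/3)*b*(8/(sqrt(473) + 27)^(1/3) + 2^(1/3)*(sqrt(473) + 27)^(1/3))/12)*cos(2^(1/3)*sqrt(3)*b*(-2^(1/3)*(sqrt(473) + 27)^(1/3) + 8/(sqrt(473) + 27)^(1/3))/12) + C4*exp(2^(1/3)*b*(8/(sqrt(473) + 27)^(1/3) + 2^(1/3)*(sqrt(473) + 27)^(1/3))/6) + sqrt(3)*b^2/6 - 4*sqrt(3)*b/9


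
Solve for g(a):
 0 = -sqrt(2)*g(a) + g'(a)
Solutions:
 g(a) = C1*exp(sqrt(2)*a)


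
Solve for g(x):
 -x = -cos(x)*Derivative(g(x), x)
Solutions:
 g(x) = C1 + Integral(x/cos(x), x)


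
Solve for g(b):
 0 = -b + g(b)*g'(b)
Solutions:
 g(b) = -sqrt(C1 + b^2)
 g(b) = sqrt(C1 + b^2)


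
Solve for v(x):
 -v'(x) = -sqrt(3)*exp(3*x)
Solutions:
 v(x) = C1 + sqrt(3)*exp(3*x)/3


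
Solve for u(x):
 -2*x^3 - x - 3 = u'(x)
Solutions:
 u(x) = C1 - x^4/2 - x^2/2 - 3*x


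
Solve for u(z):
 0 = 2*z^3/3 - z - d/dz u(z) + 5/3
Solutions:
 u(z) = C1 + z^4/6 - z^2/2 + 5*z/3


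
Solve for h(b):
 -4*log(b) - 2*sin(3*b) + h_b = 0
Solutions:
 h(b) = C1 + 4*b*log(b) - 4*b - 2*cos(3*b)/3


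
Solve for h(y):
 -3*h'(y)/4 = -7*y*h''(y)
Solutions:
 h(y) = C1 + C2*y^(31/28)


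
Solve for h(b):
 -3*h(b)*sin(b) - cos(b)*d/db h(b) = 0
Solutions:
 h(b) = C1*cos(b)^3


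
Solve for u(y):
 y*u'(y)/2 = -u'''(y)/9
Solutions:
 u(y) = C1 + Integral(C2*airyai(-6^(2/3)*y/2) + C3*airybi(-6^(2/3)*y/2), y)


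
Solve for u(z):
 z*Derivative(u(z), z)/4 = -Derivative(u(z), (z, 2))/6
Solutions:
 u(z) = C1 + C2*erf(sqrt(3)*z/2)


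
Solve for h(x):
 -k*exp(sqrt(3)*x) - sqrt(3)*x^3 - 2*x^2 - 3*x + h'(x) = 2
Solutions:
 h(x) = C1 + sqrt(3)*k*exp(sqrt(3)*x)/3 + sqrt(3)*x^4/4 + 2*x^3/3 + 3*x^2/2 + 2*x


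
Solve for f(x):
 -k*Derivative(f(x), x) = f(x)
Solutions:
 f(x) = C1*exp(-x/k)


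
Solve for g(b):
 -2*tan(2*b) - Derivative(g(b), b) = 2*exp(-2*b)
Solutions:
 g(b) = C1 - log(tan(2*b)^2 + 1)/2 + exp(-2*b)


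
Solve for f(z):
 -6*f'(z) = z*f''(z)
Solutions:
 f(z) = C1 + C2/z^5


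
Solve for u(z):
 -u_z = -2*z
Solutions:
 u(z) = C1 + z^2


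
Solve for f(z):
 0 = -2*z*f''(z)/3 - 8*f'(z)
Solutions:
 f(z) = C1 + C2/z^11


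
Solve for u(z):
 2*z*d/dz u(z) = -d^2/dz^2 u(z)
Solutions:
 u(z) = C1 + C2*erf(z)


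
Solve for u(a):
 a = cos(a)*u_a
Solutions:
 u(a) = C1 + Integral(a/cos(a), a)


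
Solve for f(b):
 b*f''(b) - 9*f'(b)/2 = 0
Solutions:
 f(b) = C1 + C2*b^(11/2)


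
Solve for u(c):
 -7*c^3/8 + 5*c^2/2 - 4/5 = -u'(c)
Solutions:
 u(c) = C1 + 7*c^4/32 - 5*c^3/6 + 4*c/5


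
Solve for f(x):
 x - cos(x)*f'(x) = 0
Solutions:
 f(x) = C1 + Integral(x/cos(x), x)


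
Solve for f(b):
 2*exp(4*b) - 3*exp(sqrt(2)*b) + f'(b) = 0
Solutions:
 f(b) = C1 - exp(4*b)/2 + 3*sqrt(2)*exp(sqrt(2)*b)/2


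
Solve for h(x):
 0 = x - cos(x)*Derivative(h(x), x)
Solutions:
 h(x) = C1 + Integral(x/cos(x), x)


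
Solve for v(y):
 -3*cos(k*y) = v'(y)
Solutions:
 v(y) = C1 - 3*sin(k*y)/k


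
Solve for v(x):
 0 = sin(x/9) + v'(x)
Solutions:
 v(x) = C1 + 9*cos(x/9)


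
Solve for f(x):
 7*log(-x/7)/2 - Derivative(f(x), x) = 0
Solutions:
 f(x) = C1 + 7*x*log(-x)/2 + 7*x*(-log(7) - 1)/2


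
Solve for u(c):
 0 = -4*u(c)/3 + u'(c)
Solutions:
 u(c) = C1*exp(4*c/3)


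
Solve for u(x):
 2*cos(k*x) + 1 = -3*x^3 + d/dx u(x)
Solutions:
 u(x) = C1 + 3*x^4/4 + x + 2*sin(k*x)/k


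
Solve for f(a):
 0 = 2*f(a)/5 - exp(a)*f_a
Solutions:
 f(a) = C1*exp(-2*exp(-a)/5)


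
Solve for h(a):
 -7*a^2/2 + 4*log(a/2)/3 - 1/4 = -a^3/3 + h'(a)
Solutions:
 h(a) = C1 + a^4/12 - 7*a^3/6 + 4*a*log(a)/3 - 19*a/12 - 4*a*log(2)/3


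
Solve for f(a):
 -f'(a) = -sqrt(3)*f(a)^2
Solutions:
 f(a) = -1/(C1 + sqrt(3)*a)


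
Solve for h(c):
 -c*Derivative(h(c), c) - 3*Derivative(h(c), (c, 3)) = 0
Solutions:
 h(c) = C1 + Integral(C2*airyai(-3^(2/3)*c/3) + C3*airybi(-3^(2/3)*c/3), c)


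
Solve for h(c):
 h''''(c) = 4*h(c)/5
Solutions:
 h(c) = C1*exp(-sqrt(2)*5^(3/4)*c/5) + C2*exp(sqrt(2)*5^(3/4)*c/5) + C3*sin(sqrt(2)*5^(3/4)*c/5) + C4*cos(sqrt(2)*5^(3/4)*c/5)


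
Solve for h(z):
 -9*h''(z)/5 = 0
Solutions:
 h(z) = C1 + C2*z


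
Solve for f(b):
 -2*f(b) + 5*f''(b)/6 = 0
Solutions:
 f(b) = C1*exp(-2*sqrt(15)*b/5) + C2*exp(2*sqrt(15)*b/5)


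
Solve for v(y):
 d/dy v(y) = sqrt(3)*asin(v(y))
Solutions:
 Integral(1/asin(_y), (_y, v(y))) = C1 + sqrt(3)*y


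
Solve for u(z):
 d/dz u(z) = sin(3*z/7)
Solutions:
 u(z) = C1 - 7*cos(3*z/7)/3


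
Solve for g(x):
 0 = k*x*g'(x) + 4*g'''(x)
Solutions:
 g(x) = C1 + Integral(C2*airyai(2^(1/3)*x*(-k)^(1/3)/2) + C3*airybi(2^(1/3)*x*(-k)^(1/3)/2), x)


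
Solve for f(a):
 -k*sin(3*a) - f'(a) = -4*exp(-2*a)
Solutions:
 f(a) = C1 + k*cos(3*a)/3 - 2*exp(-2*a)


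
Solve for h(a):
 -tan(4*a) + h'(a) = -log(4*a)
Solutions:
 h(a) = C1 - a*log(a) - 2*a*log(2) + a - log(cos(4*a))/4


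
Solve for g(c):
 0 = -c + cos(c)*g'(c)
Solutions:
 g(c) = C1 + Integral(c/cos(c), c)


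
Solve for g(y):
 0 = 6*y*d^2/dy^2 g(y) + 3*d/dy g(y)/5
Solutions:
 g(y) = C1 + C2*y^(9/10)


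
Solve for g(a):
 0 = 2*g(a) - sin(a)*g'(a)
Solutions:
 g(a) = C1*(cos(a) - 1)/(cos(a) + 1)


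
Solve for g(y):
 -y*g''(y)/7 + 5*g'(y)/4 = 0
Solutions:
 g(y) = C1 + C2*y^(39/4)


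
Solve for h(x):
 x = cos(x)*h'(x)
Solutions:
 h(x) = C1 + Integral(x/cos(x), x)


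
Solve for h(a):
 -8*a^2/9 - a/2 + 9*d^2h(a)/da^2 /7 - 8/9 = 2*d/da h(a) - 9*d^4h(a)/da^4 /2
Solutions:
 h(a) = C1 + C2*exp(42^(1/3)*a*(-(49 + sqrt(2443))^(1/3) + 42^(1/3)/(49 + sqrt(2443))^(1/3))/42)*sin(14^(1/3)*3^(1/6)*a*(3*14^(1/3)/(49 + sqrt(2443))^(1/3) + 3^(2/3)*(49 + sqrt(2443))^(1/3))/42) + C3*exp(42^(1/3)*a*(-(49 + sqrt(2443))^(1/3) + 42^(1/3)/(49 + sqrt(2443))^(1/3))/42)*cos(14^(1/3)*3^(1/6)*a*(3*14^(1/3)/(49 + sqrt(2443))^(1/3) + 3^(2/3)*(49 + sqrt(2443))^(1/3))/42) + C4*exp(-42^(1/3)*a*(-(49 + sqrt(2443))^(1/3) + 42^(1/3)/(49 + sqrt(2443))^(1/3))/21) - 4*a^3/27 - 23*a^2/56 - 3431*a/3528


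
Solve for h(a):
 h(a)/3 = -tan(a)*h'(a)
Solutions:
 h(a) = C1/sin(a)^(1/3)


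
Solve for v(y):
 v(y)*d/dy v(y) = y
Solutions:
 v(y) = -sqrt(C1 + y^2)
 v(y) = sqrt(C1 + y^2)


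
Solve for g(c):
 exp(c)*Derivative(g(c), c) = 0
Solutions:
 g(c) = C1


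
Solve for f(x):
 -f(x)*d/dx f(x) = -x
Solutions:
 f(x) = -sqrt(C1 + x^2)
 f(x) = sqrt(C1 + x^2)


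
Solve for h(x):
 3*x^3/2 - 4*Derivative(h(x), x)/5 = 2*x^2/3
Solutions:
 h(x) = C1 + 15*x^4/32 - 5*x^3/18


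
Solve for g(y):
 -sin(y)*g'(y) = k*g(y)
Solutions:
 g(y) = C1*exp(k*(-log(cos(y) - 1) + log(cos(y) + 1))/2)


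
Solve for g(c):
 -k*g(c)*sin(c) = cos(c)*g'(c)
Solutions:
 g(c) = C1*exp(k*log(cos(c)))


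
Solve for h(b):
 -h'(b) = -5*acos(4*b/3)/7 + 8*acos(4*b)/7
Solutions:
 h(b) = C1 + 5*b*acos(4*b/3)/7 - 8*b*acos(4*b)/7 + 2*sqrt(1 - 16*b^2)/7 - 5*sqrt(9 - 16*b^2)/28


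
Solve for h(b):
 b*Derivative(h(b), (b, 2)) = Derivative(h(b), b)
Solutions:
 h(b) = C1 + C2*b^2


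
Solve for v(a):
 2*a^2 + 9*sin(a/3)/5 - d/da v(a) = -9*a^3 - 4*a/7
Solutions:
 v(a) = C1 + 9*a^4/4 + 2*a^3/3 + 2*a^2/7 - 27*cos(a/3)/5


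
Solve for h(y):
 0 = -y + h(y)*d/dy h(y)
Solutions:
 h(y) = -sqrt(C1 + y^2)
 h(y) = sqrt(C1 + y^2)


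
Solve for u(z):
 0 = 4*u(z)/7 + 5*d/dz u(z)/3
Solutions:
 u(z) = C1*exp(-12*z/35)


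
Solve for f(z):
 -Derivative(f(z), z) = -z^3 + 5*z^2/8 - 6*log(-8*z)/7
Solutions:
 f(z) = C1 + z^4/4 - 5*z^3/24 + 6*z*log(-z)/7 + 6*z*(-1 + 3*log(2))/7


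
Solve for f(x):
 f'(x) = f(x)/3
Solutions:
 f(x) = C1*exp(x/3)


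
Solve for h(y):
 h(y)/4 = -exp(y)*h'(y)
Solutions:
 h(y) = C1*exp(exp(-y)/4)


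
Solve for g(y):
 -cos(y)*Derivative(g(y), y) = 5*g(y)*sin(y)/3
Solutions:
 g(y) = C1*cos(y)^(5/3)


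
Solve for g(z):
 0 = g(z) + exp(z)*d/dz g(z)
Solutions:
 g(z) = C1*exp(exp(-z))


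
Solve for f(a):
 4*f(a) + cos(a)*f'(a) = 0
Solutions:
 f(a) = C1*(sin(a)^2 - 2*sin(a) + 1)/(sin(a)^2 + 2*sin(a) + 1)


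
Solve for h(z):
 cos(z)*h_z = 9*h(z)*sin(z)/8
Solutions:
 h(z) = C1/cos(z)^(9/8)


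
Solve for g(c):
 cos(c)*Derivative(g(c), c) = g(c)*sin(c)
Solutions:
 g(c) = C1/cos(c)


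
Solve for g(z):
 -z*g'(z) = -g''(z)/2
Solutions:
 g(z) = C1 + C2*erfi(z)


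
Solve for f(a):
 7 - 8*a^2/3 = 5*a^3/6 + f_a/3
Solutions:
 f(a) = C1 - 5*a^4/8 - 8*a^3/3 + 21*a


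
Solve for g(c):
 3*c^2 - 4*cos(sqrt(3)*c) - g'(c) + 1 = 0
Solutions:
 g(c) = C1 + c^3 + c - 4*sqrt(3)*sin(sqrt(3)*c)/3


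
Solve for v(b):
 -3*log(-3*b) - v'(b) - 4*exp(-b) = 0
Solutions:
 v(b) = C1 - 3*b*log(-b) + 3*b*(1 - log(3)) + 4*exp(-b)


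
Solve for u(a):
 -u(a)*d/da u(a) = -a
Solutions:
 u(a) = -sqrt(C1 + a^2)
 u(a) = sqrt(C1 + a^2)


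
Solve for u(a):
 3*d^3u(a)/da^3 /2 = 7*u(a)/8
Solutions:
 u(a) = C3*exp(126^(1/3)*a/6) + (C1*sin(14^(1/3)*3^(1/6)*a/4) + C2*cos(14^(1/3)*3^(1/6)*a/4))*exp(-126^(1/3)*a/12)


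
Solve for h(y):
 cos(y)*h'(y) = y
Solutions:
 h(y) = C1 + Integral(y/cos(y), y)


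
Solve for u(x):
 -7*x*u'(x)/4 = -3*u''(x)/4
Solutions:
 u(x) = C1 + C2*erfi(sqrt(42)*x/6)


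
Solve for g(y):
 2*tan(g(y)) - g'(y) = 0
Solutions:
 g(y) = pi - asin(C1*exp(2*y))
 g(y) = asin(C1*exp(2*y))


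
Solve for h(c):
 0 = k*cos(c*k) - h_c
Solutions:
 h(c) = C1 + sin(c*k)


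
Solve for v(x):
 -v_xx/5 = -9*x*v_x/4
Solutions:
 v(x) = C1 + C2*erfi(3*sqrt(10)*x/4)


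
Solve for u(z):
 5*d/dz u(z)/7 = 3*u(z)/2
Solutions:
 u(z) = C1*exp(21*z/10)


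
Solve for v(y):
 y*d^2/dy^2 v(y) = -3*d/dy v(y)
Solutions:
 v(y) = C1 + C2/y^2


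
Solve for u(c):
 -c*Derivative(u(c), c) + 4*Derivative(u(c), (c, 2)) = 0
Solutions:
 u(c) = C1 + C2*erfi(sqrt(2)*c/4)


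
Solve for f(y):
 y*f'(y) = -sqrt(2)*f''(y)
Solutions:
 f(y) = C1 + C2*erf(2^(1/4)*y/2)


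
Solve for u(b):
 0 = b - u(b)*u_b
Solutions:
 u(b) = -sqrt(C1 + b^2)
 u(b) = sqrt(C1 + b^2)


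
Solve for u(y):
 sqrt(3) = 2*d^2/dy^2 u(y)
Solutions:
 u(y) = C1 + C2*y + sqrt(3)*y^2/4


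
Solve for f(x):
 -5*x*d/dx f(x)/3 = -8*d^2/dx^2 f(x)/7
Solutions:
 f(x) = C1 + C2*erfi(sqrt(105)*x/12)


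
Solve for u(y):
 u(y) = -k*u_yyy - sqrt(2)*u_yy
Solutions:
 u(y) = C1*exp(-y*((sqrt(((27 + 4*sqrt(2)/k^2)^2 - 32/k^4)/k^2)/2 + 27/(2*k) + 2*sqrt(2)/k^3)^(1/3) + sqrt(2)/k + 2/(k^2*(sqrt(((27 + 4*sqrt(2)/k^2)^2 - 32/k^4)/k^2)/2 + 27/(2*k) + 2*sqrt(2)/k^3)^(1/3)))/3) + C2*exp(y*((sqrt(((27 + 4*sqrt(2)/k^2)^2 - 32/k^4)/k^2)/2 + 27/(2*k) + 2*sqrt(2)/k^3)^(1/3) - sqrt(3)*I*(sqrt(((27 + 4*sqrt(2)/k^2)^2 - 32/k^4)/k^2)/2 + 27/(2*k) + 2*sqrt(2)/k^3)^(1/3) - 2*sqrt(2)/k - 8/(k^2*(-1 + sqrt(3)*I)*(sqrt(((27 + 4*sqrt(2)/k^2)^2 - 32/k^4)/k^2)/2 + 27/(2*k) + 2*sqrt(2)/k^3)^(1/3)))/6) + C3*exp(y*((sqrt(((27 + 4*sqrt(2)/k^2)^2 - 32/k^4)/k^2)/2 + 27/(2*k) + 2*sqrt(2)/k^3)^(1/3) + sqrt(3)*I*(sqrt(((27 + 4*sqrt(2)/k^2)^2 - 32/k^4)/k^2)/2 + 27/(2*k) + 2*sqrt(2)/k^3)^(1/3) - 2*sqrt(2)/k + 8/(k^2*(1 + sqrt(3)*I)*(sqrt(((27 + 4*sqrt(2)/k^2)^2 - 32/k^4)/k^2)/2 + 27/(2*k) + 2*sqrt(2)/k^3)^(1/3)))/6)


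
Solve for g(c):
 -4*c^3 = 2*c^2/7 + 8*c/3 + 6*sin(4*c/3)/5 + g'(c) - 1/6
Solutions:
 g(c) = C1 - c^4 - 2*c^3/21 - 4*c^2/3 + c/6 + 9*cos(4*c/3)/10


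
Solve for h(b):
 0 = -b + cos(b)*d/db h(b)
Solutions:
 h(b) = C1 + Integral(b/cos(b), b)


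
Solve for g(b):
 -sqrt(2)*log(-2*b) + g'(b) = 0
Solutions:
 g(b) = C1 + sqrt(2)*b*log(-b) + sqrt(2)*b*(-1 + log(2))


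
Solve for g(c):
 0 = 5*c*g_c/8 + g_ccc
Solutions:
 g(c) = C1 + Integral(C2*airyai(-5^(1/3)*c/2) + C3*airybi(-5^(1/3)*c/2), c)


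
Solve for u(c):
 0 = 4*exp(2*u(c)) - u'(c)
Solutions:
 u(c) = log(-sqrt(-1/(C1 + 4*c))) - log(2)/2
 u(c) = log(-1/(C1 + 4*c))/2 - log(2)/2


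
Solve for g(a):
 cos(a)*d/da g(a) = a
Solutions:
 g(a) = C1 + Integral(a/cos(a), a)


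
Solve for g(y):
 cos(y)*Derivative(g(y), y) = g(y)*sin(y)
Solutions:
 g(y) = C1/cos(y)


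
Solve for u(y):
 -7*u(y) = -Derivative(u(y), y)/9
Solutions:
 u(y) = C1*exp(63*y)


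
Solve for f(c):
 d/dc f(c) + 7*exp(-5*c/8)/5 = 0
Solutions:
 f(c) = C1 + 56*exp(-5*c/8)/25


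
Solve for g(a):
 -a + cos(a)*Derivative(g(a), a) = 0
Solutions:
 g(a) = C1 + Integral(a/cos(a), a)


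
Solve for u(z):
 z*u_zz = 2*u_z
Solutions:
 u(z) = C1 + C2*z^3


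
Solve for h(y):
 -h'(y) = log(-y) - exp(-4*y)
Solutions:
 h(y) = C1 - y*log(-y) + y - exp(-4*y)/4


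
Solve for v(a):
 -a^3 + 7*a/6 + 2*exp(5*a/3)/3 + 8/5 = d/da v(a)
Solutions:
 v(a) = C1 - a^4/4 + 7*a^2/12 + 8*a/5 + 2*exp(5*a/3)/5


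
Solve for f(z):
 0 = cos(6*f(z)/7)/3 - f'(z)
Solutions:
 -z/3 - 7*log(sin(6*f(z)/7) - 1)/12 + 7*log(sin(6*f(z)/7) + 1)/12 = C1


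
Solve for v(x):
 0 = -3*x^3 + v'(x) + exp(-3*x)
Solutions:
 v(x) = C1 + 3*x^4/4 + exp(-3*x)/3


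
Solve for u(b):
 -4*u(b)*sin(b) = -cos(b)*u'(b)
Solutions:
 u(b) = C1/cos(b)^4


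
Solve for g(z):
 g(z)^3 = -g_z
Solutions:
 g(z) = -sqrt(2)*sqrt(-1/(C1 - z))/2
 g(z) = sqrt(2)*sqrt(-1/(C1 - z))/2


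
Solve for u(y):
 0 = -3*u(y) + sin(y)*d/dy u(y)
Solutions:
 u(y) = C1*(cos(y) - 1)^(3/2)/(cos(y) + 1)^(3/2)


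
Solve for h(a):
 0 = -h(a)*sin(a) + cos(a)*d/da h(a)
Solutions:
 h(a) = C1/cos(a)


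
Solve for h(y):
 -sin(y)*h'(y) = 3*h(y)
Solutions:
 h(y) = C1*(cos(y) + 1)^(3/2)/(cos(y) - 1)^(3/2)


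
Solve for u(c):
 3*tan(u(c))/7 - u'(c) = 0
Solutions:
 u(c) = pi - asin(C1*exp(3*c/7))
 u(c) = asin(C1*exp(3*c/7))


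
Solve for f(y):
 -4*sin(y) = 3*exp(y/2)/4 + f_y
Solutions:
 f(y) = C1 - 3*exp(y/2)/2 + 4*cos(y)


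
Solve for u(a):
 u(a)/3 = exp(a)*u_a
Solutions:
 u(a) = C1*exp(-exp(-a)/3)


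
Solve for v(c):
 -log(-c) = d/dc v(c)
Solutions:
 v(c) = C1 - c*log(-c) + c


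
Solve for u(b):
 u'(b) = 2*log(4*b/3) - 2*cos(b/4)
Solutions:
 u(b) = C1 + 2*b*log(b) - 2*b*log(3) - 2*b + 4*b*log(2) - 8*sin(b/4)


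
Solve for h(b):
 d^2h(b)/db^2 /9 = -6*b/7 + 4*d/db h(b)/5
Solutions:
 h(b) = C1 + C2*exp(36*b/5) + 15*b^2/28 + 25*b/168


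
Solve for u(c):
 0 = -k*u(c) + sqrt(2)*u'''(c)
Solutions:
 u(c) = C1*exp(2^(5/6)*c*k^(1/3)/2) + C2*exp(2^(5/6)*c*k^(1/3)*(-1 + sqrt(3)*I)/4) + C3*exp(-2^(5/6)*c*k^(1/3)*(1 + sqrt(3)*I)/4)


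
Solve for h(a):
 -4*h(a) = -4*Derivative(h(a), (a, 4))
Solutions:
 h(a) = C1*exp(-a) + C2*exp(a) + C3*sin(a) + C4*cos(a)


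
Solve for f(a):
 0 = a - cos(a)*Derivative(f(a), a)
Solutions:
 f(a) = C1 + Integral(a/cos(a), a)


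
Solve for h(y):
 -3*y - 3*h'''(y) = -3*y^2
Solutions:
 h(y) = C1 + C2*y + C3*y^2 + y^5/60 - y^4/24


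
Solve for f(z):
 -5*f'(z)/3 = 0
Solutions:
 f(z) = C1


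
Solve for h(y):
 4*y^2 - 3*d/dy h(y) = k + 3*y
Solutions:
 h(y) = C1 - k*y/3 + 4*y^3/9 - y^2/2


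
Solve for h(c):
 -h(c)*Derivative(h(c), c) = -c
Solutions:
 h(c) = -sqrt(C1 + c^2)
 h(c) = sqrt(C1 + c^2)


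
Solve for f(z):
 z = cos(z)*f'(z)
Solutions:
 f(z) = C1 + Integral(z/cos(z), z)


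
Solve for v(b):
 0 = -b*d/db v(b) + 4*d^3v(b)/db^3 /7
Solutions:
 v(b) = C1 + Integral(C2*airyai(14^(1/3)*b/2) + C3*airybi(14^(1/3)*b/2), b)


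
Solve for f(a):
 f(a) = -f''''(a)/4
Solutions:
 f(a) = (C1*sin(a) + C2*cos(a))*exp(-a) + (C3*sin(a) + C4*cos(a))*exp(a)


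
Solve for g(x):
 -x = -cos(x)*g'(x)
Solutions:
 g(x) = C1 + Integral(x/cos(x), x)


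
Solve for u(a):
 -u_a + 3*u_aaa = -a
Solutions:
 u(a) = C1 + C2*exp(-sqrt(3)*a/3) + C3*exp(sqrt(3)*a/3) + a^2/2


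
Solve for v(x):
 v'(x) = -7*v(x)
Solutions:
 v(x) = C1*exp(-7*x)


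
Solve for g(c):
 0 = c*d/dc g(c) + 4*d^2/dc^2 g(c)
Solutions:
 g(c) = C1 + C2*erf(sqrt(2)*c/4)


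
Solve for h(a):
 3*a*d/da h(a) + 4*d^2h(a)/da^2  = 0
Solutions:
 h(a) = C1 + C2*erf(sqrt(6)*a/4)


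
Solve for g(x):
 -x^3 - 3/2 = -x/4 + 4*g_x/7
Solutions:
 g(x) = C1 - 7*x^4/16 + 7*x^2/32 - 21*x/8


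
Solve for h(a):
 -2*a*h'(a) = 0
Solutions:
 h(a) = C1


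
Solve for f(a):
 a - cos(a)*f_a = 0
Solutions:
 f(a) = C1 + Integral(a/cos(a), a)


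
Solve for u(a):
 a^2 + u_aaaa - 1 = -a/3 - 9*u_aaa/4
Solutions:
 u(a) = C1 + C2*a + C3*a^2 + C4*exp(-9*a/4) - a^5/135 + 5*a^4/486 + 122*a^3/2187


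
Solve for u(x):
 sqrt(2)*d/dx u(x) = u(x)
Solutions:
 u(x) = C1*exp(sqrt(2)*x/2)


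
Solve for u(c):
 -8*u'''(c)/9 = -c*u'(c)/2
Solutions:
 u(c) = C1 + Integral(C2*airyai(6^(2/3)*c/4) + C3*airybi(6^(2/3)*c/4), c)


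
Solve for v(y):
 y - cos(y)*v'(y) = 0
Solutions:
 v(y) = C1 + Integral(y/cos(y), y)


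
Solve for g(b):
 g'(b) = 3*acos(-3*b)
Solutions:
 g(b) = C1 + 3*b*acos(-3*b) + sqrt(1 - 9*b^2)


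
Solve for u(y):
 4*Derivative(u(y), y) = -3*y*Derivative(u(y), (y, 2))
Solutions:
 u(y) = C1 + C2/y^(1/3)


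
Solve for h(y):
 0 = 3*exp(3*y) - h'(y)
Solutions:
 h(y) = C1 + exp(3*y)


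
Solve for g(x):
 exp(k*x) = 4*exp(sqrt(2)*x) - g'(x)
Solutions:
 g(x) = C1 + 2*sqrt(2)*exp(sqrt(2)*x) - exp(k*x)/k


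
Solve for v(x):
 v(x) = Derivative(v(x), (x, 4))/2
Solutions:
 v(x) = C1*exp(-2^(1/4)*x) + C2*exp(2^(1/4)*x) + C3*sin(2^(1/4)*x) + C4*cos(2^(1/4)*x)


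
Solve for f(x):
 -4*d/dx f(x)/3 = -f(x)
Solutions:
 f(x) = C1*exp(3*x/4)


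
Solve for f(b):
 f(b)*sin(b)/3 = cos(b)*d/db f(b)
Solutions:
 f(b) = C1/cos(b)^(1/3)


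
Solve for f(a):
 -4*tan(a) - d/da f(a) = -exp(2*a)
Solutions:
 f(a) = C1 + exp(2*a)/2 + 4*log(cos(a))


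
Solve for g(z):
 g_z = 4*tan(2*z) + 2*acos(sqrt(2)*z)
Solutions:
 g(z) = C1 + 2*z*acos(sqrt(2)*z) - sqrt(2)*sqrt(1 - 2*z^2) - 2*log(cos(2*z))


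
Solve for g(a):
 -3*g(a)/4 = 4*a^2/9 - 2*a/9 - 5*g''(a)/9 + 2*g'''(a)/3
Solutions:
 g(a) = C1*exp(a*(50*2^(1/3)/(81*sqrt(6061) + 6311)^(1/3) + 20 + 2^(2/3)*(81*sqrt(6061) + 6311)^(1/3))/72)*sin(2^(1/3)*sqrt(3)*a*(-2^(1/3)*(81*sqrt(6061) + 6311)^(1/3) + 50/(81*sqrt(6061) + 6311)^(1/3))/72) + C2*exp(a*(50*2^(1/3)/(81*sqrt(6061) + 6311)^(1/3) + 20 + 2^(2/3)*(81*sqrt(6061) + 6311)^(1/3))/72)*cos(2^(1/3)*sqrt(3)*a*(-2^(1/3)*(81*sqrt(6061) + 6311)^(1/3) + 50/(81*sqrt(6061) + 6311)^(1/3))/72) + C3*exp(a*(-2^(2/3)*(81*sqrt(6061) + 6311)^(1/3) - 50*2^(1/3)/(81*sqrt(6061) + 6311)^(1/3) + 10)/36) - 16*a^2/27 + 8*a/27 - 640/729


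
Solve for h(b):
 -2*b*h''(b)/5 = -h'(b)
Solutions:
 h(b) = C1 + C2*b^(7/2)


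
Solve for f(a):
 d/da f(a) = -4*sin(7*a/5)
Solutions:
 f(a) = C1 + 20*cos(7*a/5)/7


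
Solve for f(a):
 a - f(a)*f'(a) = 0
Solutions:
 f(a) = -sqrt(C1 + a^2)
 f(a) = sqrt(C1 + a^2)


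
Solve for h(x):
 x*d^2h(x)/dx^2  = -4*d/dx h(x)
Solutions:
 h(x) = C1 + C2/x^3


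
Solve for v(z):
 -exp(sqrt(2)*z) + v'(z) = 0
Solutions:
 v(z) = C1 + sqrt(2)*exp(sqrt(2)*z)/2


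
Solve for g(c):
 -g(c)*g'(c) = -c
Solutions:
 g(c) = -sqrt(C1 + c^2)
 g(c) = sqrt(C1 + c^2)


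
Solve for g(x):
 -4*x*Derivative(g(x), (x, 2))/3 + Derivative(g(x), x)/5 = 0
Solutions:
 g(x) = C1 + C2*x^(23/20)


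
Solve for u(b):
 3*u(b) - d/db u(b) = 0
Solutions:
 u(b) = C1*exp(3*b)


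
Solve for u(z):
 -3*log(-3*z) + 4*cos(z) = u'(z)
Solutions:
 u(z) = C1 - 3*z*log(-z) - 3*z*log(3) + 3*z + 4*sin(z)


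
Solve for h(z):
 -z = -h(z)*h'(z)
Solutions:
 h(z) = -sqrt(C1 + z^2)
 h(z) = sqrt(C1 + z^2)


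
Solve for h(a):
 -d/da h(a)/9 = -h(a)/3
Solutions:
 h(a) = C1*exp(3*a)


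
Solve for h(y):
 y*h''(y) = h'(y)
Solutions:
 h(y) = C1 + C2*y^2


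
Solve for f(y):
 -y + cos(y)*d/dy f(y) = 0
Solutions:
 f(y) = C1 + Integral(y/cos(y), y)


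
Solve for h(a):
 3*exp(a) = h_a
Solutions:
 h(a) = C1 + 3*exp(a)


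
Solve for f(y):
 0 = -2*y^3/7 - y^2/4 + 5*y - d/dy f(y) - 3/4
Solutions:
 f(y) = C1 - y^4/14 - y^3/12 + 5*y^2/2 - 3*y/4


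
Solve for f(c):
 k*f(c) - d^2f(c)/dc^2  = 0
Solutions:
 f(c) = C1*exp(-c*sqrt(k)) + C2*exp(c*sqrt(k))


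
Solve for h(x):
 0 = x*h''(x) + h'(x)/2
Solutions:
 h(x) = C1 + C2*sqrt(x)


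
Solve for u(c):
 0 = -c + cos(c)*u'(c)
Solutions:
 u(c) = C1 + Integral(c/cos(c), c)


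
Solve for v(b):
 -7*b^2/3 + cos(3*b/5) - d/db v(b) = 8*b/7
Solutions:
 v(b) = C1 - 7*b^3/9 - 4*b^2/7 + 5*sin(3*b/5)/3


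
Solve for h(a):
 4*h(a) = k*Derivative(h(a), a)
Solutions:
 h(a) = C1*exp(4*a/k)


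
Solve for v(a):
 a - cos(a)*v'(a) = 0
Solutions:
 v(a) = C1 + Integral(a/cos(a), a)


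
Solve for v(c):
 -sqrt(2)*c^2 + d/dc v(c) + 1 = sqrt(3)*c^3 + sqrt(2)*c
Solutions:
 v(c) = C1 + sqrt(3)*c^4/4 + sqrt(2)*c^3/3 + sqrt(2)*c^2/2 - c


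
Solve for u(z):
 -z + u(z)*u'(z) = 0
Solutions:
 u(z) = -sqrt(C1 + z^2)
 u(z) = sqrt(C1 + z^2)


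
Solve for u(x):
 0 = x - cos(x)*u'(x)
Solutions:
 u(x) = C1 + Integral(x/cos(x), x)


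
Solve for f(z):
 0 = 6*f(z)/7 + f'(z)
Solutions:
 f(z) = C1*exp(-6*z/7)


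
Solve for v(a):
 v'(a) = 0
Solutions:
 v(a) = C1


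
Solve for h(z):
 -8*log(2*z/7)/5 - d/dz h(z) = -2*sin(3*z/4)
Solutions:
 h(z) = C1 - 8*z*log(z)/5 - 8*z*log(2)/5 + 8*z/5 + 8*z*log(7)/5 - 8*cos(3*z/4)/3


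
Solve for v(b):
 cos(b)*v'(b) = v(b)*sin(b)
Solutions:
 v(b) = C1/cos(b)


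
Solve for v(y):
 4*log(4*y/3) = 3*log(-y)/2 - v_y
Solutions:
 v(y) = C1 - 5*y*log(y)/2 + y*(-8*log(2) + 5/2 + 4*log(3) + 3*I*pi/2)


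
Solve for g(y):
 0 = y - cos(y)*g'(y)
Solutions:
 g(y) = C1 + Integral(y/cos(y), y)


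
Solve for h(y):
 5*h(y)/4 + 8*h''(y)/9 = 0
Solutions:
 h(y) = C1*sin(3*sqrt(10)*y/8) + C2*cos(3*sqrt(10)*y/8)


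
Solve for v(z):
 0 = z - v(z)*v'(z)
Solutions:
 v(z) = -sqrt(C1 + z^2)
 v(z) = sqrt(C1 + z^2)


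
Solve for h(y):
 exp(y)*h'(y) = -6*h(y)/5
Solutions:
 h(y) = C1*exp(6*exp(-y)/5)


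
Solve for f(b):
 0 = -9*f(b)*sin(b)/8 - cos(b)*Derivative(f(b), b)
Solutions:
 f(b) = C1*cos(b)^(9/8)
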